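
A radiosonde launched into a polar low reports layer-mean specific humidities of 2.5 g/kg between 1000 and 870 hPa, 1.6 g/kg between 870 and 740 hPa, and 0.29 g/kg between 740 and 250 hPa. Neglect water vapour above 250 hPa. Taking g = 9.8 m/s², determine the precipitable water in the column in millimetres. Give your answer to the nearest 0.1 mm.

Precipitable water is the column-integrated vapour mass per unit area: PW = (1/g) Σ q̄ Δp, with q in kg/kg and Δp in Pa (1 kg/m² of water = 1 mm).
Layer 1000–870 hPa: Δp = 130 hPa = 13000 Pa, q̄ = 0.0025 kg/kg → 0.0025 × 13000 / 9.8 = 3.32 mm
Layer 870–740 hPa: Δp = 130 hPa = 13000 Pa, q̄ = 0.0016 kg/kg → 0.0016 × 13000 / 9.8 = 2.12 mm
Layer 740–250 hPa: Δp = 490 hPa = 49000 Pa, q̄ = 0.00029 kg/kg → 0.00029 × 49000 / 9.8 = 1.45 mm
PW = 3.32 + 2.12 + 1.45 = 6.89 ≈ 6.9 mm.

PW ≈ 6.9 mm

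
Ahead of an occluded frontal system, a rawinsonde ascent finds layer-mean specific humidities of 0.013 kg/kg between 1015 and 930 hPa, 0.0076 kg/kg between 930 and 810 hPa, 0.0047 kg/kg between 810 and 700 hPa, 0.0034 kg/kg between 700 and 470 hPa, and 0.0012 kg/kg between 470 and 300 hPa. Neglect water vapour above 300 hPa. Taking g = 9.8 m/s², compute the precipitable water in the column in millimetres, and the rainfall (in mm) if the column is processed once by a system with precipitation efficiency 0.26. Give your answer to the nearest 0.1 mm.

PW ≈ 35.9 mm; rainfall ≈ 9.3 mm

Precipitable water is the column-integrated vapour mass per unit area: PW = (1/g) Σ q̄ Δp, with q in kg/kg and Δp in Pa (1 kg/m² of water = 1 mm).
Layer 1015–930 hPa: Δp = 85 hPa = 8500 Pa, q̄ = 0.013 kg/kg → 0.013 × 8500 / 9.8 = 11.28 mm
Layer 930–810 hPa: Δp = 120 hPa = 12000 Pa, q̄ = 0.0076 kg/kg → 0.0076 × 12000 / 9.8 = 9.31 mm
Layer 810–700 hPa: Δp = 110 hPa = 11000 Pa, q̄ = 0.0047 kg/kg → 0.0047 × 11000 / 9.8 = 5.28 mm
Layer 700–470 hPa: Δp = 230 hPa = 23000 Pa, q̄ = 0.0034 kg/kg → 0.0034 × 23000 / 9.8 = 7.98 mm
Layer 470–300 hPa: Δp = 170 hPa = 17000 Pa, q̄ = 0.0012 kg/kg → 0.0012 × 17000 / 9.8 = 2.08 mm
PW = 11.28 + 9.31 + 5.28 + 7.98 + 2.08 = 35.93 ≈ 35.9 mm.
Rainfall = ε × PW = 0.26 × 35.9 = 9.3 mm.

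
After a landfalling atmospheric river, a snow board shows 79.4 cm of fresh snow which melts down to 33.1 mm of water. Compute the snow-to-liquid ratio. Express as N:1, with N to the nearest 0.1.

ratio ≈ 24.0

Ratio = snow depth / SWE = 794 mm / 33.1 mm = 24.0, i.e. 24.0:1.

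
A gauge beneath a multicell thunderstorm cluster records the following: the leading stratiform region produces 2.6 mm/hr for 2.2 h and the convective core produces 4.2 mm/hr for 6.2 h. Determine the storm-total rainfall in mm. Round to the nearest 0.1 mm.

Total = Σ Rᵢ Δtᵢ = 2.6 × 2.2 + 4.2 × 6.2
      = 5.72 + 26.04 = 31.8 mm.

total ≈ 31.8 mm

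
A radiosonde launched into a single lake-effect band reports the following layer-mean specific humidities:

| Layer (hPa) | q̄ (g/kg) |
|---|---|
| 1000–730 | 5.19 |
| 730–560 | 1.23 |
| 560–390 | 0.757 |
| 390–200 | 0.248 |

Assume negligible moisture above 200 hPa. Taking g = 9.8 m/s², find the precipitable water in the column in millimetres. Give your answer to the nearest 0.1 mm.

Precipitable water is the column-integrated vapour mass per unit area: PW = (1/g) Σ q̄ Δp, with q in kg/kg and Δp in Pa (1 kg/m² of water = 1 mm).
Layer 1000–730 hPa: Δp = 270 hPa = 27000 Pa, q̄ = 0.00519 kg/kg → 0.00519 × 27000 / 9.8 = 14.30 mm
Layer 730–560 hPa: Δp = 170 hPa = 17000 Pa, q̄ = 0.00123 kg/kg → 0.00123 × 17000 / 9.8 = 2.13 mm
Layer 560–390 hPa: Δp = 170 hPa = 17000 Pa, q̄ = 0.000757 kg/kg → 0.000757 × 17000 / 9.8 = 1.31 mm
Layer 390–200 hPa: Δp = 190 hPa = 19000 Pa, q̄ = 0.000248 kg/kg → 0.000248 × 19000 / 9.8 = 0.48 mm
PW = 14.30 + 2.13 + 1.31 + 0.48 = 18.22 ≈ 18.2 mm.

PW ≈ 18.2 mm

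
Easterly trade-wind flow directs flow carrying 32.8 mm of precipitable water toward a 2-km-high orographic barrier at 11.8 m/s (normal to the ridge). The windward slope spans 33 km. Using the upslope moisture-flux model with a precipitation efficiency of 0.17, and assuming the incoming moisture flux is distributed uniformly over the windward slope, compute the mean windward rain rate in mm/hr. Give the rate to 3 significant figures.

Incoming column moisture flux per unit ridge length: F = V × PW = 11.8 × 32.8 = 387.04 mm·m/s.
Spread over the 33 km slope with efficiency ε = 0.17: R = ε·F/W = 0.17 × 387.04 / 33000 m = 1.994e-03 mm/s.
R = 1.994e-03 × 3600 = 7.18 mm/hr.

R ≈ 7.18 mm/hr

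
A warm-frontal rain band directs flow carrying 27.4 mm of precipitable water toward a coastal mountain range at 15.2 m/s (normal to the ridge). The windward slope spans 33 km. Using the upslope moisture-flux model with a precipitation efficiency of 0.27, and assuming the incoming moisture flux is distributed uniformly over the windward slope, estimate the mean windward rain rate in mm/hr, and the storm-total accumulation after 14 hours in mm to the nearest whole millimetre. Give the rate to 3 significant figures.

R ≈ 12.3 mm/hr; total ≈ 172 mm

Incoming column moisture flux per unit ridge length: F = V × PW = 15.2 × 27.4 = 416.48 mm·m/s.
Spread over the 33 km slope with efficiency ε = 0.27: R = ε·F/W = 0.27 × 416.48 / 33000 m = 3.408e-03 mm/s.
R = 3.408e-03 × 3600 = 12.3 mm/hr.
Over 14 h: total = 12.3 × 14 = 172.2 ≈ 172 mm.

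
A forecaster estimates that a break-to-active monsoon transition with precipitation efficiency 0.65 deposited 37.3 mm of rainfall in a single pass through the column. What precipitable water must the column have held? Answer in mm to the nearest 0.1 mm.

PW = rainfall / ε = 37.3 / 0.65 = 57.4 mm.

PW ≈ 57.4 mm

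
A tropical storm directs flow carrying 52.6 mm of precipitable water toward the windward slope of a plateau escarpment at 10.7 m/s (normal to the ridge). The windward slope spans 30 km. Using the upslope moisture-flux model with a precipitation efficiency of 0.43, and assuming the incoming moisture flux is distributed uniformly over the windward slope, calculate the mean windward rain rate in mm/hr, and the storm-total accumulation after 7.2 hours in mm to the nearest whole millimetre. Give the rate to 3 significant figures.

R ≈ 29.0 mm/hr; total ≈ 209 mm

Incoming column moisture flux per unit ridge length: F = V × PW = 10.7 × 52.6 = 562.82 mm·m/s.
Spread over the 30 km slope with efficiency ε = 0.43: R = ε·F/W = 0.43 × 562.82 / 30000 m = 8.067e-03 mm/s.
R = 8.067e-03 × 3600 = 29.0 mm/hr.
Over 7.2 h: total = 29.0 × 7.2 = 208.8 ≈ 209 mm.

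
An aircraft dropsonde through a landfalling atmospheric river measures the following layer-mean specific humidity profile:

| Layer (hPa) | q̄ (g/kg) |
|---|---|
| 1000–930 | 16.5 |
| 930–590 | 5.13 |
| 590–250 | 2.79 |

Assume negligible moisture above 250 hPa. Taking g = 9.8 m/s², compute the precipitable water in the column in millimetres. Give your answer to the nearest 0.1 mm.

Precipitable water is the column-integrated vapour mass per unit area: PW = (1/g) Σ q̄ Δp, with q in kg/kg and Δp in Pa (1 kg/m² of water = 1 mm).
Layer 1000–930 hPa: Δp = 70 hPa = 7000 Pa, q̄ = 0.0165 kg/kg → 0.0165 × 7000 / 9.8 = 11.79 mm
Layer 930–590 hPa: Δp = 340 hPa = 34000 Pa, q̄ = 0.00513 kg/kg → 0.00513 × 34000 / 9.8 = 17.80 mm
Layer 590–250 hPa: Δp = 340 hPa = 34000 Pa, q̄ = 0.00279 kg/kg → 0.00279 × 34000 / 9.8 = 9.68 mm
PW = 11.79 + 17.80 + 9.68 = 39.27 ≈ 39.3 mm.

PW ≈ 39.3 mm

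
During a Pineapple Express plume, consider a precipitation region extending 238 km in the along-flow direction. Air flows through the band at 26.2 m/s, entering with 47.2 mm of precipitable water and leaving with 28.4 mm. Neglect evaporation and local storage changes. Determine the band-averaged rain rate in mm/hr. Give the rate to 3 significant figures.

Column moisture flux per unit crosswind length is F = V × PW.
Inflow: F_in = 26.2 × 47.2 = 1236.64 mm·m/s
Outflow: F_out = 26.2 × 28.4 = 744.08 mm·m/s
Steady-state rate R = (F_in − F_out)/L = (1236.64 − 744.08) / 238000 m = 2.070e-03 mm/s.
R = 2.070e-03 × 3600 = 7.45 mm/hr.

R ≈ 7.45 mm/hr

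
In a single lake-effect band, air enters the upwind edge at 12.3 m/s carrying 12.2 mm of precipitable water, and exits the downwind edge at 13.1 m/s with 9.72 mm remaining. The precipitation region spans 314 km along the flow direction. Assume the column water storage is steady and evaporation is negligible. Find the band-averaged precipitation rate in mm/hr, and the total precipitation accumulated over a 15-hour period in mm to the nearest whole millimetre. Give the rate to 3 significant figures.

R ≈ 0.261 mm/hr; total ≈ 4 mm

Column moisture flux per unit crosswind length is F = V × PW.
Inflow: F_in = 12.3 × 12.2 = 150.06 mm·m/s
Outflow: F_out = 13.1 × 9.72 = 127.332 mm·m/s
Steady-state rate R = (F_in − F_out)/L = (150.06 − 127.332) / 314000 m = 7.238e-05 mm/s.
R = 7.238e-05 × 3600 = 0.261 mm/hr.
Over 15 h: total = 0.261 × 15 = 3.915 ≈ 4 mm.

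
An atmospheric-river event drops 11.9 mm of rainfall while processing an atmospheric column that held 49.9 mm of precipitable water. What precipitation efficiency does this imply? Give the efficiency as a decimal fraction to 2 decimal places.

ε ≈ 0.24

ε = rainfall / PW = 11.9 / 49.9 = 0.24.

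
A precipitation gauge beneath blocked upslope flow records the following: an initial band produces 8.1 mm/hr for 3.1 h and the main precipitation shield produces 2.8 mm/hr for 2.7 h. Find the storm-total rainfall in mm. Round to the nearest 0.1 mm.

total ≈ 32.7 mm

Total = Σ Rᵢ Δtᵢ = 8.1 × 3.1 + 2.8 × 2.7
      = 25.11 + 7.56 = 32.7 mm.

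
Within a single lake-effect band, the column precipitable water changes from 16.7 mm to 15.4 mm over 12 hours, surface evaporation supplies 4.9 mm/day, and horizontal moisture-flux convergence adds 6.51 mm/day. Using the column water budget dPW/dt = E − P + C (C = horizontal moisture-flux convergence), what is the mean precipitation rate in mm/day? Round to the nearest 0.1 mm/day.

dPW/dt = (15.4 − 16.7) mm / (12/24 day) = -2.600 mm/day.
P = E + C − dPW/dt = 4.9 + (6.51) − (-2.600) = 14.0 mm/day.

P ≈ 14.0 mm/day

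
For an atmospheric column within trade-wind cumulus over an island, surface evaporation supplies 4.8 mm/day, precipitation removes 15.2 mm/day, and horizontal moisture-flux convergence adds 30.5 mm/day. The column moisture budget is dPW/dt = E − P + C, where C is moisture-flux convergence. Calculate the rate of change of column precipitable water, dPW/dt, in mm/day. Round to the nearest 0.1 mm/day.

dPW/dt ≈ 20.1 mm/day

dPW/dt = E − P + C = 4.8 − 15.2 + (30.5) = 20.1 mm/day.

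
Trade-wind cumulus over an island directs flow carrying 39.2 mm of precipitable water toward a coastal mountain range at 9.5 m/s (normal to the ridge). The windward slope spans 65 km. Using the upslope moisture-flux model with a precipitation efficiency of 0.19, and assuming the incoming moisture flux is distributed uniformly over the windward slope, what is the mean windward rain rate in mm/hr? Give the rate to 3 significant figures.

R ≈ 3.92 mm/hr

Incoming column moisture flux per unit ridge length: F = V × PW = 9.5 × 39.2 = 372.4 mm·m/s.
Spread over the 65 km slope with efficiency ε = 0.19: R = ε·F/W = 0.19 × 372.4 / 65000 m = 1.089e-03 mm/s.
R = 1.089e-03 × 3600 = 3.92 mm/hr.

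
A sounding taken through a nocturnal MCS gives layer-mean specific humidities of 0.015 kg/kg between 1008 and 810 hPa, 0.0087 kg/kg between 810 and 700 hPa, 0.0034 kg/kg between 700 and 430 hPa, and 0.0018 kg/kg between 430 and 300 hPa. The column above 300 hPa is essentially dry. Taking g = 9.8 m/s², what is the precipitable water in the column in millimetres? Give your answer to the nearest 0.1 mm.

Precipitable water is the column-integrated vapour mass per unit area: PW = (1/g) Σ q̄ Δp, with q in kg/kg and Δp in Pa (1 kg/m² of water = 1 mm).
Layer 1008–810 hPa: Δp = 198 hPa = 19800 Pa, q̄ = 0.015 kg/kg → 0.015 × 19800 / 9.8 = 30.31 mm
Layer 810–700 hPa: Δp = 110 hPa = 11000 Pa, q̄ = 0.0087 kg/kg → 0.0087 × 11000 / 9.8 = 9.77 mm
Layer 700–430 hPa: Δp = 270 hPa = 27000 Pa, q̄ = 0.0034 kg/kg → 0.0034 × 27000 / 9.8 = 9.37 mm
Layer 430–300 hPa: Δp = 130 hPa = 13000 Pa, q̄ = 0.0018 kg/kg → 0.0018 × 13000 / 9.8 = 2.39 mm
PW = 30.31 + 9.77 + 9.37 + 2.39 = 51.84 ≈ 51.8 mm.

PW ≈ 51.8 mm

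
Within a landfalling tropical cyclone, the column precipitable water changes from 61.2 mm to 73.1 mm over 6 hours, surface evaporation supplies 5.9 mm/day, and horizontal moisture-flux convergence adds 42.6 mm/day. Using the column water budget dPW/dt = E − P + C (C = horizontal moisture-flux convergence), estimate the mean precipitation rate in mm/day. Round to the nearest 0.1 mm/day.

dPW/dt = (73.1 − 61.2) mm / (6/24 day) = +47.600 mm/day.
P = E + C − dPW/dt = 5.9 + (42.6) − (+47.600) = 0.9 mm/day.

P ≈ 0.9 mm/day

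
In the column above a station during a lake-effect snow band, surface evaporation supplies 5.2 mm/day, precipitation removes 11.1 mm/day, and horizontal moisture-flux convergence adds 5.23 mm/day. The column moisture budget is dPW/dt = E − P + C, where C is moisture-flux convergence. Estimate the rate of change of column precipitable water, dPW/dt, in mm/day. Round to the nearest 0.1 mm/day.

dPW/dt = E − P + C = 5.2 − 11.1 + (5.23) = -0.7 mm/day.

dPW/dt ≈ -0.7 mm/day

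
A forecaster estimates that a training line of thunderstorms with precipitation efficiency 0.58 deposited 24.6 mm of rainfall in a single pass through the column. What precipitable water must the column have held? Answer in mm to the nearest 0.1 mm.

PW ≈ 42.4 mm

PW = rainfall / ε = 24.6 / 0.58 = 42.4 mm.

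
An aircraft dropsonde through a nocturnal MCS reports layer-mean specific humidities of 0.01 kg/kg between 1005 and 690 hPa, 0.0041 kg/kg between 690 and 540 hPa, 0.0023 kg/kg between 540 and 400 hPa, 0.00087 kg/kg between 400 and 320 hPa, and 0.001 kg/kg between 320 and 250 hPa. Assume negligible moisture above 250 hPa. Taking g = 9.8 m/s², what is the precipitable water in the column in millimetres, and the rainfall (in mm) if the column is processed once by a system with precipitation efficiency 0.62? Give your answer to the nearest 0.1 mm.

PW ≈ 43.1 mm; rainfall ≈ 26.7 mm

Precipitable water is the column-integrated vapour mass per unit area: PW = (1/g) Σ q̄ Δp, with q in kg/kg and Δp in Pa (1 kg/m² of water = 1 mm).
Layer 1005–690 hPa: Δp = 315 hPa = 31500 Pa, q̄ = 0.01 kg/kg → 0.01 × 31500 / 9.8 = 32.14 mm
Layer 690–540 hPa: Δp = 150 hPa = 15000 Pa, q̄ = 0.0041 kg/kg → 0.0041 × 15000 / 9.8 = 6.28 mm
Layer 540–400 hPa: Δp = 140 hPa = 14000 Pa, q̄ = 0.0023 kg/kg → 0.0023 × 14000 / 9.8 = 3.29 mm
Layer 400–320 hPa: Δp = 80 hPa = 8000 Pa, q̄ = 0.00087 kg/kg → 0.00087 × 8000 / 9.8 = 0.71 mm
Layer 320–250 hPa: Δp = 70 hPa = 7000 Pa, q̄ = 0.001 kg/kg → 0.001 × 7000 / 9.8 = 0.71 mm
PW = 32.14 + 6.28 + 3.29 + 0.71 + 0.71 = 43.13 ≈ 43.1 mm.
Rainfall = ε × PW = 0.62 × 43.1 = 26.7 mm.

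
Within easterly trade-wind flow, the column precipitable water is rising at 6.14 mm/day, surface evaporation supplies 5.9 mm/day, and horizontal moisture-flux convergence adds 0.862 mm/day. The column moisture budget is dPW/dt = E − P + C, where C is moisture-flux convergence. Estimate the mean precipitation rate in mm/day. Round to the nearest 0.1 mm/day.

P ≈ 0.6 mm/day

dPW/dt = +6.14 mm/day.
P = E + C − dPW/dt = 5.9 + (0.862) − (+6.14) = 0.6 mm/day.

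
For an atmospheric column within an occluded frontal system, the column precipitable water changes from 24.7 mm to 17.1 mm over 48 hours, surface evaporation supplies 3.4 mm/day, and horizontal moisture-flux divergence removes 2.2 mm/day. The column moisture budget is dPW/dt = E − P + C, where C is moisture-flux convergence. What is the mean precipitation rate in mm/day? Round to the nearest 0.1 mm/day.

dPW/dt = (17.1 − 24.7) mm / (48/24 day) = -3.800 mm/day.
P = E + C − dPW/dt = 3.4 + (-2.2) − (-3.800) = 5.0 mm/day.

P ≈ 5.0 mm/day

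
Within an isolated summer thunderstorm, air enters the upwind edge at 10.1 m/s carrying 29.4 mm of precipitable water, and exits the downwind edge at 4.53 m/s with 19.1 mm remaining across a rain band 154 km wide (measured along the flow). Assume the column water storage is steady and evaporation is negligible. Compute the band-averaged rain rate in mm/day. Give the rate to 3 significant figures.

R ≈ 118 mm/day

Column moisture flux per unit crosswind length is F = V × PW.
Inflow: F_in = 10.1 × 29.4 = 296.94 mm·m/s
Outflow: F_out = 4.53 × 19.1 = 86.523 mm·m/s
Steady-state rate R = (F_in − F_out)/L = (296.94 − 86.523) / 154000 m = 1.366e-03 mm/s.
R = 1.366e-03 × 3600 × 24 = 118 mm/day.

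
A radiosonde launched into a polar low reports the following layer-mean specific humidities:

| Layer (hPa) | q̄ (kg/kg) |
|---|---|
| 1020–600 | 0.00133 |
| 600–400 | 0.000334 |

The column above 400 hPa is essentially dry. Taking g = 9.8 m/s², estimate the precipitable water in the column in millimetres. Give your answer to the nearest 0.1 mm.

Precipitable water is the column-integrated vapour mass per unit area: PW = (1/g) Σ q̄ Δp, with q in kg/kg and Δp in Pa (1 kg/m² of water = 1 mm).
Layer 1020–600 hPa: Δp = 420 hPa = 42000 Pa, q̄ = 0.00133 kg/kg → 0.00133 × 42000 / 9.8 = 5.70 mm
Layer 600–400 hPa: Δp = 200 hPa = 20000 Pa, q̄ = 0.000334 kg/kg → 0.000334 × 20000 / 9.8 = 0.68 mm
PW = 5.70 + 0.68 = 6.38 ≈ 6.4 mm.

PW ≈ 6.4 mm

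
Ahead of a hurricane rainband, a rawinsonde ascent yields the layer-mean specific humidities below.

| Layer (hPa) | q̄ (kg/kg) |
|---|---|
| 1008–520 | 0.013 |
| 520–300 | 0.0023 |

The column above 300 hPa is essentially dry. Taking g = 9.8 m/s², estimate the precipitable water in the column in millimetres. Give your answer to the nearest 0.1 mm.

PW ≈ 69.9 mm

Precipitable water is the column-integrated vapour mass per unit area: PW = (1/g) Σ q̄ Δp, with q in kg/kg and Δp in Pa (1 kg/m² of water = 1 mm).
Layer 1008–520 hPa: Δp = 488 hPa = 48800 Pa, q̄ = 0.013 kg/kg → 0.013 × 48800 / 9.8 = 64.73 mm
Layer 520–300 hPa: Δp = 220 hPa = 22000 Pa, q̄ = 0.0023 kg/kg → 0.0023 × 22000 / 9.8 = 5.16 mm
PW = 64.73 + 5.16 = 69.89 ≈ 69.9 mm.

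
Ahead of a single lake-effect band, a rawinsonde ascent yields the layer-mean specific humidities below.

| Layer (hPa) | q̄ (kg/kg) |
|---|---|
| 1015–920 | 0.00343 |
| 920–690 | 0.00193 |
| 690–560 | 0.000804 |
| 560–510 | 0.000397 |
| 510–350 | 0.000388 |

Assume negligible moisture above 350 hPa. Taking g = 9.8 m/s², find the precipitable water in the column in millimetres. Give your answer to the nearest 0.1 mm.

PW ≈ 9.8 mm

Precipitable water is the column-integrated vapour mass per unit area: PW = (1/g) Σ q̄ Δp, with q in kg/kg and Δp in Pa (1 kg/m² of water = 1 mm).
Layer 1015–920 hPa: Δp = 95 hPa = 9500 Pa, q̄ = 0.00343 kg/kg → 0.00343 × 9500 / 9.8 = 3.33 mm
Layer 920–690 hPa: Δp = 230 hPa = 23000 Pa, q̄ = 0.00193 kg/kg → 0.00193 × 23000 / 9.8 = 4.53 mm
Layer 690–560 hPa: Δp = 130 hPa = 13000 Pa, q̄ = 0.000804 kg/kg → 0.000804 × 13000 / 9.8 = 1.07 mm
Layer 560–510 hPa: Δp = 50 hPa = 5000 Pa, q̄ = 0.000397 kg/kg → 0.000397 × 5000 / 9.8 = 0.20 mm
Layer 510–350 hPa: Δp = 160 hPa = 16000 Pa, q̄ = 0.000388 kg/kg → 0.000388 × 16000 / 9.8 = 0.63 mm
PW = 3.33 + 4.53 + 1.07 + 0.20 + 0.63 = 9.76 ≈ 9.8 mm.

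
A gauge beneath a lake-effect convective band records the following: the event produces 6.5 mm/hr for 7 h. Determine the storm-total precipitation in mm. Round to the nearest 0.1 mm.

Total = Σ Rᵢ Δtᵢ = 6.5 × 7
      = 45.5 = 45.5 mm.

total ≈ 45.5 mm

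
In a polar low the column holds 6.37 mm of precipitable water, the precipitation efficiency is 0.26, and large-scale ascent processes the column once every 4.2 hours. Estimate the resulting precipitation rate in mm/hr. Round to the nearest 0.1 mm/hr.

R ≈ 0.4 mm/hr

Each overturning extracts ε × PW = 0.26 × 6.37 = 1.6562 mm.
Rate = ε·PW / τ = 1.6562 / 4.2 h = 0.4 mm/hr.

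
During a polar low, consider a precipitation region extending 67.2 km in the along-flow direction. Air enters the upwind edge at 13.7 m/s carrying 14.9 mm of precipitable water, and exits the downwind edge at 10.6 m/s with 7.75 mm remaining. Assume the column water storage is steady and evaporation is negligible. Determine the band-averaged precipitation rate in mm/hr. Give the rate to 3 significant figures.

R ≈ 6.53 mm/hr

Column moisture flux per unit crosswind length is F = V × PW.
Inflow: F_in = 13.7 × 14.9 = 204.13 mm·m/s
Outflow: F_out = 10.6 × 7.75 = 82.15 mm·m/s
Steady-state rate R = (F_in − F_out)/L = (204.13 − 82.15) / 67200 m = 1.815e-03 mm/s.
R = 1.815e-03 × 3600 = 6.53 mm/hr.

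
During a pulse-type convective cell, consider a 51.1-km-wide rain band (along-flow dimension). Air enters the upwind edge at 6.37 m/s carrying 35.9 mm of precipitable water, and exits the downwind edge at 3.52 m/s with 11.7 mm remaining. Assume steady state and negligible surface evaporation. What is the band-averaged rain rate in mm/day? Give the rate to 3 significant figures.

R ≈ 317 mm/day

Column moisture flux per unit crosswind length is F = V × PW.
Inflow: F_in = 6.37 × 35.9 = 228.683 mm·m/s
Outflow: F_out = 3.52 × 11.7 = 41.184 mm·m/s
Steady-state rate R = (F_in − F_out)/L = (228.683 − 41.184) / 51100 m = 3.669e-03 mm/s.
R = 3.669e-03 × 3600 × 24 = 317 mm/day.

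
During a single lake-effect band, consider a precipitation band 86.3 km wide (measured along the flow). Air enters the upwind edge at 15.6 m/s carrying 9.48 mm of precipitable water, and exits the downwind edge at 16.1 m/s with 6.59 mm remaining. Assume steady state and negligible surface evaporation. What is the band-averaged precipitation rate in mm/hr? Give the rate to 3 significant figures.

Column moisture flux per unit crosswind length is F = V × PW.
Inflow: F_in = 15.6 × 9.48 = 147.888 mm·m/s
Outflow: F_out = 16.1 × 6.59 = 106.099 mm·m/s
Steady-state rate R = (F_in − F_out)/L = (147.888 − 106.099) / 86300 m = 4.842e-04 mm/s.
R = 4.842e-04 × 3600 = 1.74 mm/hr.

R ≈ 1.74 mm/hr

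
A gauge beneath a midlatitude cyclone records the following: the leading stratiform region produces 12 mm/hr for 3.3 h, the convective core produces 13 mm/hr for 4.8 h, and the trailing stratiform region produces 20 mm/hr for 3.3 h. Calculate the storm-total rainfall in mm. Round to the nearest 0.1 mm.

Total = Σ Rᵢ Δtᵢ = 12 × 3.3 + 13 × 4.8 + 20 × 3.3
      = 39.6 + 62.4 + 66 = 168.0 mm.

total ≈ 168.0 mm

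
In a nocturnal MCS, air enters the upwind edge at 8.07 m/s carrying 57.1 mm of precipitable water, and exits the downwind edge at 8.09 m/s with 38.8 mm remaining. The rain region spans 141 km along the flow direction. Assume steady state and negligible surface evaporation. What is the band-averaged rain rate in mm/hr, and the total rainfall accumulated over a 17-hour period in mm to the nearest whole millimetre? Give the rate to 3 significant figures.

Column moisture flux per unit crosswind length is F = V × PW.
Inflow: F_in = 8.07 × 57.1 = 460.797 mm·m/s
Outflow: F_out = 8.09 × 38.8 = 313.892 mm·m/s
Steady-state rate R = (F_in − F_out)/L = (460.797 − 313.892) / 141000 m = 1.042e-03 mm/s.
R = 1.042e-03 × 3600 = 3.75 mm/hr.
Over 17 h: total = 3.75 × 17 = 63.75 ≈ 64 mm.

R ≈ 3.75 mm/hr; total ≈ 64 mm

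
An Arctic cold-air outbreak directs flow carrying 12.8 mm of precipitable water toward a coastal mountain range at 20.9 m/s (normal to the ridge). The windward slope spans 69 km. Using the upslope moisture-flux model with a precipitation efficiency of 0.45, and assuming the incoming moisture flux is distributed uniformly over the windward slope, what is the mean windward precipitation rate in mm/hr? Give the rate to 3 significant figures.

Incoming column moisture flux per unit ridge length: F = V × PW = 20.9 × 12.8 = 267.52 mm·m/s.
Spread over the 69 km slope with efficiency ε = 0.45: R = ε·F/W = 0.45 × 267.52 / 69000 m = 1.745e-03 mm/s.
R = 1.745e-03 × 3600 = 6.28 mm/hr.

R ≈ 6.28 mm/hr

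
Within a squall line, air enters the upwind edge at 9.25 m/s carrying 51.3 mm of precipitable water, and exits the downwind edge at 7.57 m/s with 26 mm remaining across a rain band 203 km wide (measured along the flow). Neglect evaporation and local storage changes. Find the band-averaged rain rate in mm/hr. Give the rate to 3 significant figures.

Column moisture flux per unit crosswind length is F = V × PW.
Inflow: F_in = 9.25 × 51.3 = 474.525 mm·m/s
Outflow: F_out = 7.57 × 26 = 196.82 mm·m/s
Steady-state rate R = (F_in − F_out)/L = (474.525 − 196.82) / 203000 m = 1.368e-03 mm/s.
R = 1.368e-03 × 3600 = 4.92 mm/hr.

R ≈ 4.92 mm/hr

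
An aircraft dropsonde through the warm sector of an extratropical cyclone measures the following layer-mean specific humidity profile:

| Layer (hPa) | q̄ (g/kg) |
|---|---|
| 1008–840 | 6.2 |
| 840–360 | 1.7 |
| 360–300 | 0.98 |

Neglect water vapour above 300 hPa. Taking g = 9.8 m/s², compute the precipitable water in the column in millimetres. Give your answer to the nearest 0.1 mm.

PW ≈ 19.6 mm

Precipitable water is the column-integrated vapour mass per unit area: PW = (1/g) Σ q̄ Δp, with q in kg/kg and Δp in Pa (1 kg/m² of water = 1 mm).
Layer 1008–840 hPa: Δp = 168 hPa = 16800 Pa, q̄ = 0.0062 kg/kg → 0.0062 × 16800 / 9.8 = 10.63 mm
Layer 840–360 hPa: Δp = 480 hPa = 48000 Pa, q̄ = 0.0017 kg/kg → 0.0017 × 48000 / 9.8 = 8.33 mm
Layer 360–300 hPa: Δp = 60 hPa = 6000 Pa, q̄ = 0.00098 kg/kg → 0.00098 × 6000 / 9.8 = 0.60 mm
PW = 10.63 + 8.33 + 0.60 = 19.56 ≈ 19.6 mm.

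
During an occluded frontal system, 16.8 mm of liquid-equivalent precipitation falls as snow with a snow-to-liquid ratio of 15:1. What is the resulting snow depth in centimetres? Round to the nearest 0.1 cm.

snow depth ≈ 25.2 cm

Snow depth = liquid × ratio = 16.8 mm × 15 = 252 mm = 25.2 cm.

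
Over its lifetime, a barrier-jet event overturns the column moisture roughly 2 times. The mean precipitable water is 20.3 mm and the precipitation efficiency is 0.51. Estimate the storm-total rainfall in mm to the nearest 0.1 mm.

rainfall ≈ 20.7 mm

Each cycle deposits ε × PW = 0.51 × 20.3 = 10.353 mm.
Over 2 cycles: 2 × 10.353 = 20.7 mm.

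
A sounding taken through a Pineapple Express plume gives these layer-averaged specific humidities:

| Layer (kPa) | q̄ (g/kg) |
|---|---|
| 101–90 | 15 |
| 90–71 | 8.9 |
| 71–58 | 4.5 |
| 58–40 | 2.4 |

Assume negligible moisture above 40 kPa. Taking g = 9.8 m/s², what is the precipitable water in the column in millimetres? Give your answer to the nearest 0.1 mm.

PW ≈ 44.5 mm

Precipitable water is the column-integrated vapour mass per unit area: PW = (1/g) Σ q̄ Δp, with q in kg/kg and Δp in Pa (1 kg/m² of water = 1 mm).
Layer 101–90 kPa: Δp = 110 hPa = 11000 Pa, q̄ = 0.015 kg/kg → 0.015 × 11000 / 9.8 = 16.84 mm
Layer 90–71 kPa: Δp = 190 hPa = 19000 Pa, q̄ = 0.0089 kg/kg → 0.0089 × 19000 / 9.8 = 17.26 mm
Layer 71–58 kPa: Δp = 130 hPa = 13000 Pa, q̄ = 0.0045 kg/kg → 0.0045 × 13000 / 9.8 = 5.97 mm
Layer 58–40 kPa: Δp = 180 hPa = 18000 Pa, q̄ = 0.0024 kg/kg → 0.0024 × 18000 / 9.8 = 4.41 mm
PW = 16.84 + 17.26 + 5.97 + 4.41 = 44.48 ≈ 44.5 mm.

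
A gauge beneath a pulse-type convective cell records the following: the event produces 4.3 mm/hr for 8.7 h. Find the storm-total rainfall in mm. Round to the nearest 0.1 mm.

total ≈ 37.4 mm

Total = Σ Rᵢ Δtᵢ = 4.3 × 8.7
      = 37.41 = 37.4 mm.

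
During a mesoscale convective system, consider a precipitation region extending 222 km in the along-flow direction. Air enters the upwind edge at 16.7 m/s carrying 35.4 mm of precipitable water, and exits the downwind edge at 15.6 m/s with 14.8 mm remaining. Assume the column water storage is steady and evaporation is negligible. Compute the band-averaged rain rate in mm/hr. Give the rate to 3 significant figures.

R ≈ 5.84 mm/hr

Column moisture flux per unit crosswind length is F = V × PW.
Inflow: F_in = 16.7 × 35.4 = 591.18 mm·m/s
Outflow: F_out = 15.6 × 14.8 = 230.88 mm·m/s
Steady-state rate R = (F_in − F_out)/L = (591.18 − 230.88) / 222000 m = 1.623e-03 mm/s.
R = 1.623e-03 × 3600 = 5.84 mm/hr.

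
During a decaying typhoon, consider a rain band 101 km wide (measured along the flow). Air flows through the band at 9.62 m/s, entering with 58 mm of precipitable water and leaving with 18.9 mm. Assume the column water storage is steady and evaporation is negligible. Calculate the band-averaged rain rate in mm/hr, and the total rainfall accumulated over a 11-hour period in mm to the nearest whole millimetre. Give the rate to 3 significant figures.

R ≈ 13.4 mm/hr; total ≈ 147 mm

Column moisture flux per unit crosswind length is F = V × PW.
Inflow: F_in = 9.62 × 58 = 557.96 mm·m/s
Outflow: F_out = 9.62 × 18.9 = 181.818 mm·m/s
Steady-state rate R = (F_in − F_out)/L = (557.96 − 181.818) / 101000 m = 3.724e-03 mm/s.
R = 3.724e-03 × 3600 = 13.4 mm/hr.
Over 11 h: total = 13.4 × 11 = 147.4 ≈ 147 mm.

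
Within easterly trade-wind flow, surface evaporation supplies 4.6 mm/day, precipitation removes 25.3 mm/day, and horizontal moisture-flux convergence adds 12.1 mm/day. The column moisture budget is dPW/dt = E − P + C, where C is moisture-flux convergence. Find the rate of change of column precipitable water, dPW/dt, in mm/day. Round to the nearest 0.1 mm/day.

dPW/dt = E − P + C = 4.6 − 25.3 + (12.1) = -8.6 mm/day.

dPW/dt ≈ -8.6 mm/day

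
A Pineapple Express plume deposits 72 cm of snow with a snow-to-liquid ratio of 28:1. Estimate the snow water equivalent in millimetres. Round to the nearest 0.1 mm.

SWE ≈ 25.7 mm

SWE = snow depth / ratio = 72 cm / 28 = 2.571 cm = 25.7 mm.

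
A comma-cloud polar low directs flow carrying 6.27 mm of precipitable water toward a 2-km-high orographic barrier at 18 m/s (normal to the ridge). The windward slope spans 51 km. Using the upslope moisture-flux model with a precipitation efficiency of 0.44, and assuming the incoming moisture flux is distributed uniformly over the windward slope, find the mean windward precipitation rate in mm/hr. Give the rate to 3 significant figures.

R ≈ 3.51 mm/hr

Incoming column moisture flux per unit ridge length: F = V × PW = 18 × 6.27 = 112.86 mm·m/s.
Spread over the 51 km slope with efficiency ε = 0.44: R = ε·F/W = 0.44 × 112.86 / 51000 m = 9.737e-04 mm/s.
R = 9.737e-04 × 3600 = 3.51 mm/hr.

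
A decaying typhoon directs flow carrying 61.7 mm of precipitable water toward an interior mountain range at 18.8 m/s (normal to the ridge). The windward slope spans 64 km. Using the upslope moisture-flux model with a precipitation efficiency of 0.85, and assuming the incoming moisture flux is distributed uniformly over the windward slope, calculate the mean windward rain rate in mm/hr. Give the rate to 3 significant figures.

R ≈ 55.5 mm/hr

Incoming column moisture flux per unit ridge length: F = V × PW = 18.8 × 61.7 = 1159.96 mm·m/s.
Spread over the 64 km slope with efficiency ε = 0.85: R = ε·F/W = 0.85 × 1159.96 / 64000 m = 1.541e-02 mm/s.
R = 1.541e-02 × 3600 = 55.5 mm/hr.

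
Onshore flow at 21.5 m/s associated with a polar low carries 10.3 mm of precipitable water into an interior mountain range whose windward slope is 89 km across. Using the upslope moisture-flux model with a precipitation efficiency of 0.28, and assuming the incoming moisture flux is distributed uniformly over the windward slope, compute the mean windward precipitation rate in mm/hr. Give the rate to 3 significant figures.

Incoming column moisture flux per unit ridge length: F = V × PW = 21.5 × 10.3 = 221.45 mm·m/s.
Spread over the 89 km slope with efficiency ε = 0.28: R = ε·F/W = 0.28 × 221.45 / 89000 m = 6.967e-04 mm/s.
R = 6.967e-04 × 3600 = 2.51 mm/hr.

R ≈ 2.51 mm/hr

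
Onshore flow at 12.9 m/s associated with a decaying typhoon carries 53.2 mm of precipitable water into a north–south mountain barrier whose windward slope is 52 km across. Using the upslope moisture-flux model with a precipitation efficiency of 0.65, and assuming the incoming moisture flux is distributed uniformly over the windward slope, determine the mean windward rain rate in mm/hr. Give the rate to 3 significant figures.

Incoming column moisture flux per unit ridge length: F = V × PW = 12.9 × 53.2 = 686.28 mm·m/s.
Spread over the 52 km slope with efficiency ε = 0.65: R = ε·F/W = 0.65 × 686.28 / 52000 m = 8.578e-03 mm/s.
R = 8.578e-03 × 3600 = 30.9 mm/hr.

R ≈ 30.9 mm/hr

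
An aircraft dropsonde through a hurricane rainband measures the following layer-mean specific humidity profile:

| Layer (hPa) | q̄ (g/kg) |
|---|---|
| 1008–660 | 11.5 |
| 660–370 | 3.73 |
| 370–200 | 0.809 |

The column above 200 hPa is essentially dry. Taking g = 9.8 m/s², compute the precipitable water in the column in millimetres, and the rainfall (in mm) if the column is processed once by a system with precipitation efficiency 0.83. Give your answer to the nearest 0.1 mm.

Precipitable water is the column-integrated vapour mass per unit area: PW = (1/g) Σ q̄ Δp, with q in kg/kg and Δp in Pa (1 kg/m² of water = 1 mm).
Layer 1008–660 hPa: Δp = 348 hPa = 34800 Pa, q̄ = 0.0115 kg/kg → 0.0115 × 34800 / 9.8 = 40.84 mm
Layer 660–370 hPa: Δp = 290 hPa = 29000 Pa, q̄ = 0.00373 kg/kg → 0.00373 × 29000 / 9.8 = 11.04 mm
Layer 370–200 hPa: Δp = 170 hPa = 17000 Pa, q̄ = 0.000809 kg/kg → 0.000809 × 17000 / 9.8 = 1.40 mm
PW = 40.84 + 11.04 + 1.40 = 53.28 ≈ 53.3 mm.
Rainfall = ε × PW = 0.83 × 53.3 = 44.2 mm.

PW ≈ 53.3 mm; rainfall ≈ 44.2 mm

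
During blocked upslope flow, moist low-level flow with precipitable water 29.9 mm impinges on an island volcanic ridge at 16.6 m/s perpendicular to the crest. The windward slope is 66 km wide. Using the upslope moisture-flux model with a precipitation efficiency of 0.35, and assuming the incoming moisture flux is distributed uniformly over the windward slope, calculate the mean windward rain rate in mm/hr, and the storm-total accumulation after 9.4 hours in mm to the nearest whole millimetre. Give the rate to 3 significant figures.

R ≈ 9.48 mm/hr; total ≈ 89 mm

Incoming column moisture flux per unit ridge length: F = V × PW = 16.6 × 29.9 = 496.34 mm·m/s.
Spread over the 66 km slope with efficiency ε = 0.35: R = ε·F/W = 0.35 × 496.34 / 66000 m = 2.632e-03 mm/s.
R = 2.632e-03 × 3600 = 9.48 mm/hr.
Over 9.4 h: total = 9.48 × 9.4 = 89.112 ≈ 89 mm.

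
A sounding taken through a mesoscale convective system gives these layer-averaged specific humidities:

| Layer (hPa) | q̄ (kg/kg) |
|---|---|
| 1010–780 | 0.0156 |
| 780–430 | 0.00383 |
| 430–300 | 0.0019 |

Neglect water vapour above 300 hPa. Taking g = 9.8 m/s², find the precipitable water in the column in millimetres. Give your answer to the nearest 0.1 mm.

PW ≈ 52.8 mm

Precipitable water is the column-integrated vapour mass per unit area: PW = (1/g) Σ q̄ Δp, with q in kg/kg and Δp in Pa (1 kg/m² of water = 1 mm).
Layer 1010–780 hPa: Δp = 230 hPa = 23000 Pa, q̄ = 0.0156 kg/kg → 0.0156 × 23000 / 9.8 = 36.61 mm
Layer 780–430 hPa: Δp = 350 hPa = 35000 Pa, q̄ = 0.00383 kg/kg → 0.00383 × 35000 / 9.8 = 13.68 mm
Layer 430–300 hPa: Δp = 130 hPa = 13000 Pa, q̄ = 0.0019 kg/kg → 0.0019 × 13000 / 9.8 = 2.52 mm
PW = 36.61 + 13.68 + 2.52 = 52.81 ≈ 52.8 mm.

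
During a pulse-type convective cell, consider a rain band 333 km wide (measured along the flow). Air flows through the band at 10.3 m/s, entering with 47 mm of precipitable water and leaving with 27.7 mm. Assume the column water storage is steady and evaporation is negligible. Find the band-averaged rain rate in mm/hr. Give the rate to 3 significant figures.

R ≈ 2.15 mm/hr

Column moisture flux per unit crosswind length is F = V × PW.
Inflow: F_in = 10.3 × 47 = 484.1 mm·m/s
Outflow: F_out = 10.3 × 27.7 = 285.31 mm·m/s
Steady-state rate R = (F_in − F_out)/L = (484.1 − 285.31) / 333000 m = 5.970e-04 mm/s.
R = 5.970e-04 × 3600 = 2.15 mm/hr.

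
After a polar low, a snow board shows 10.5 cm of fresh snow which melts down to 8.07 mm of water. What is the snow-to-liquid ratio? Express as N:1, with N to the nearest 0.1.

Ratio = snow depth / SWE = 105 mm / 8.07 mm = 13.0, i.e. 13.0:1.

ratio ≈ 13.0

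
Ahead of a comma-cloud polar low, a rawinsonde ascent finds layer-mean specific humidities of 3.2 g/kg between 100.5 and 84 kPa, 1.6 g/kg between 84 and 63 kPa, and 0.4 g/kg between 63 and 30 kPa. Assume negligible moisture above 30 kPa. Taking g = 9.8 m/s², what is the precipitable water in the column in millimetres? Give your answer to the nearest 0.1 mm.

Precipitable water is the column-integrated vapour mass per unit area: PW = (1/g) Σ q̄ Δp, with q in kg/kg and Δp in Pa (1 kg/m² of water = 1 mm).
Layer 100.5–84 kPa: Δp = 165 hPa = 16500 Pa, q̄ = 0.0032 kg/kg → 0.0032 × 16500 / 9.8 = 5.39 mm
Layer 84–63 kPa: Δp = 210 hPa = 21000 Pa, q̄ = 0.0016 kg/kg → 0.0016 × 21000 / 9.8 = 3.43 mm
Layer 63–30 kPa: Δp = 330 hPa = 33000 Pa, q̄ = 0.0004 kg/kg → 0.0004 × 33000 / 9.8 = 1.35 mm
PW = 5.39 + 3.43 + 1.35 = 10.17 ≈ 10.2 mm.

PW ≈ 10.2 mm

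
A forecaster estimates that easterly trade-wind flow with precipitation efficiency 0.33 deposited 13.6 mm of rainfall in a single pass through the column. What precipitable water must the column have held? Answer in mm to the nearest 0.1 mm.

PW = rainfall / ε = 13.6 / 0.33 = 41.2 mm.

PW ≈ 41.2 mm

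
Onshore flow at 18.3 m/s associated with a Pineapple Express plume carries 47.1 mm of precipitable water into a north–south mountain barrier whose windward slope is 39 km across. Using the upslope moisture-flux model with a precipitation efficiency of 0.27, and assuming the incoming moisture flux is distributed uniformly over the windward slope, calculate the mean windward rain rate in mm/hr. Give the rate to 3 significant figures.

R ≈ 21.5 mm/hr

Incoming column moisture flux per unit ridge length: F = V × PW = 18.3 × 47.1 = 861.93 mm·m/s.
Spread over the 39 km slope with efficiency ε = 0.27: R = ε·F/W = 0.27 × 861.93 / 39000 m = 5.967e-03 mm/s.
R = 5.967e-03 × 3600 = 21.5 mm/hr.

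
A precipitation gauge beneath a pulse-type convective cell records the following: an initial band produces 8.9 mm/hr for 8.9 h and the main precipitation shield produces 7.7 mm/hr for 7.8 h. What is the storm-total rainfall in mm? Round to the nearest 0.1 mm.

Total = Σ Rᵢ Δtᵢ = 8.9 × 8.9 + 7.7 × 7.8
      = 79.21 + 60.06 = 139.3 mm.

total ≈ 139.3 mm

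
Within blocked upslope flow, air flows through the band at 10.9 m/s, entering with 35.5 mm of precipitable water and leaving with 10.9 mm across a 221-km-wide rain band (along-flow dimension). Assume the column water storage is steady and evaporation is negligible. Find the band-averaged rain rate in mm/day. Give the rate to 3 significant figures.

R ≈ 105 mm/day

Column moisture flux per unit crosswind length is F = V × PW.
Inflow: F_in = 10.9 × 35.5 = 386.95 mm·m/s
Outflow: F_out = 10.9 × 10.9 = 118.81 mm·m/s
Steady-state rate R = (F_in − F_out)/L = (386.95 − 118.81) / 221000 m = 1.213e-03 mm/s.
R = 1.213e-03 × 3600 × 24 = 105 mm/day.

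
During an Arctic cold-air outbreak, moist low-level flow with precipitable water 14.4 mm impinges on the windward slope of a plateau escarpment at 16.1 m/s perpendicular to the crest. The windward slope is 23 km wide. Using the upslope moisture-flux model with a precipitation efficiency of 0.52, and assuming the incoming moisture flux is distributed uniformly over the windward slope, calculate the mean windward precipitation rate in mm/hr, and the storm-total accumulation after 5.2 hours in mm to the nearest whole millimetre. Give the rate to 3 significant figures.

Incoming column moisture flux per unit ridge length: F = V × PW = 16.1 × 14.4 = 231.84 mm·m/s.
Spread over the 23 km slope with efficiency ε = 0.52: R = ε·F/W = 0.52 × 231.84 / 23000 m = 5.242e-03 mm/s.
R = 5.242e-03 × 3600 = 18.9 mm/hr.
Over 5.2 h: total = 18.9 × 5.2 = 98.28 ≈ 98 mm.

R ≈ 18.9 mm/hr; total ≈ 98 mm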